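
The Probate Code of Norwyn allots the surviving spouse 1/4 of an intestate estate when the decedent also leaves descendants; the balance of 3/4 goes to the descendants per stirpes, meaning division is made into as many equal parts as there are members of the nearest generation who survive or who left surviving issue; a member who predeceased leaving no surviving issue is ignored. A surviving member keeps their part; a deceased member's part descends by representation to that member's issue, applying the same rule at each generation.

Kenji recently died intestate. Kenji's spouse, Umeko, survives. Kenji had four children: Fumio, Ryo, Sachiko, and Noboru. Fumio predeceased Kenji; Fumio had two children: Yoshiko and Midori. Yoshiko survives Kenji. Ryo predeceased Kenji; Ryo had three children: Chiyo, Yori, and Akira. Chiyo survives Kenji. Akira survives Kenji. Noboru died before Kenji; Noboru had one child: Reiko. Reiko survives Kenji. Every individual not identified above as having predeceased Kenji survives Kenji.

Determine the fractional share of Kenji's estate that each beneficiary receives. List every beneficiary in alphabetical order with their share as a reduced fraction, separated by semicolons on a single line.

Umeko, as surviving spouse, takes 1/4.
The remaining 3/4 passes to Kenji's descendants per stirpes.
The 3/4 is divided into 4 equal shares of 3/16 among Fumio, Ryo, Sachiko, Noboru.
Fumio predeceased; the 3/16 allotted to Fumio's branch passes to Fumio's issue by representation.
The 3/16 is divided into 2 equal shares of 3/32 among Yoshiko, Midori.
Yoshiko is living and takes 3/32.
Midori is living and takes 3/32.
Ryo predeceased; the 3/16 allotted to Ryo's branch passes to Ryo's issue by representation.
The 3/16 is divided into 3 equal shares of 1/16 among Chiyo, Yori, Akira.
Chiyo is living and takes 1/16.
Yori is living and takes 1/16.
Akira is living and takes 1/16.
Sachiko is living and takes 3/16.
Noboru predeceased; the 3/16 allotted to Noboru's branch passes to Noboru's issue by representation.
Reiko is the sole taker at this level and receives the full 3/16.

Akira 1/16; Chiyo 1/16; Midori 3/32; Reiko 3/16; Sachiko 3/16; Umeko 1/4; Yori 1/16; Yoshiko 3/32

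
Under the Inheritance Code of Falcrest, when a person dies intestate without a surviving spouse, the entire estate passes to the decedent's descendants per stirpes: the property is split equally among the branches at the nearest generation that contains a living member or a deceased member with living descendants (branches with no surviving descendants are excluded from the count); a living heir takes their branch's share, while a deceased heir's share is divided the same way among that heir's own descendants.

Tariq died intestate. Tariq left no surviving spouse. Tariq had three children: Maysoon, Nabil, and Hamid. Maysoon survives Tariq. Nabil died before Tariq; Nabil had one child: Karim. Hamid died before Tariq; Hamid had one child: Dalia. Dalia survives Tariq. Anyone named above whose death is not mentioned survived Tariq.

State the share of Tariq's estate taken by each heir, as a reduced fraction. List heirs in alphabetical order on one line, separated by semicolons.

Dalia 1/3; Karim 1/3; Maysoon 1/3

There is no surviving spouse, so the entire estate passes to Tariq's descendants per stirpes.
The estate is divided into 3 equal shares of 1/3 among Maysoon, Nabil, Hamid.
Maysoon is living and takes 1/3.
Nabil predeceased; the 1/3 allotted to Nabil's branch passes to Nabil's issue by representation.
Karim is the sole taker at this level and receives the full 1/3.
Hamid predeceased; the 1/3 allotted to Hamid's branch passes to Hamid's issue by representation.
Dalia is the sole taker at this level and receives the full 1/3.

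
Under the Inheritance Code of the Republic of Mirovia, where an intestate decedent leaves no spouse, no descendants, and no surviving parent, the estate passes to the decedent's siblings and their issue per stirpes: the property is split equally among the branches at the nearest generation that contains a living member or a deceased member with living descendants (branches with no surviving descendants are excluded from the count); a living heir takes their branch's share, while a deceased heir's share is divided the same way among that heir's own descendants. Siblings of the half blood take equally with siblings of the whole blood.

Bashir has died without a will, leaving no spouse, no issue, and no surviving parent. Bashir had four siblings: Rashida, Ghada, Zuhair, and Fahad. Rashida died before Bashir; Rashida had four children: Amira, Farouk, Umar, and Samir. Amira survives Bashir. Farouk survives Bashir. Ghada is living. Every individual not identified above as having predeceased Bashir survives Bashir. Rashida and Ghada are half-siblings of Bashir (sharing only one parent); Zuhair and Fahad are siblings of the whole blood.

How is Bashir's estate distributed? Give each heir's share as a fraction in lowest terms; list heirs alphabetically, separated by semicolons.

No spouse, descendants, or parent survives, so the estate passes to Bashir's siblings per stirpes.
Half-blood and whole-blood siblings take equally under the stated rule.
The estate is divided into 4 equal shares of 1/4 among Rashida, Ghada, Zuhair, Fahad.
Rashida predeceased; the 1/4 allotted to Rashida's branch passes to Rashida's issue by representation.
The 1/4 is divided into 4 equal shares of 1/16 among Amira, Farouk, Umar, Samir.
Amira is living and takes 1/16.
Farouk is living and takes 1/16.
Umar is living and takes 1/16.
Samir is living and takes 1/16.
Ghada is living and takes 1/4.
Zuhair is living and takes 1/4.
Fahad is living and takes 1/4.

Amira 1/16; Fahad 1/4; Farouk 1/16; Ghada 1/4; Samir 1/16; Umar 1/16; Zuhair 1/4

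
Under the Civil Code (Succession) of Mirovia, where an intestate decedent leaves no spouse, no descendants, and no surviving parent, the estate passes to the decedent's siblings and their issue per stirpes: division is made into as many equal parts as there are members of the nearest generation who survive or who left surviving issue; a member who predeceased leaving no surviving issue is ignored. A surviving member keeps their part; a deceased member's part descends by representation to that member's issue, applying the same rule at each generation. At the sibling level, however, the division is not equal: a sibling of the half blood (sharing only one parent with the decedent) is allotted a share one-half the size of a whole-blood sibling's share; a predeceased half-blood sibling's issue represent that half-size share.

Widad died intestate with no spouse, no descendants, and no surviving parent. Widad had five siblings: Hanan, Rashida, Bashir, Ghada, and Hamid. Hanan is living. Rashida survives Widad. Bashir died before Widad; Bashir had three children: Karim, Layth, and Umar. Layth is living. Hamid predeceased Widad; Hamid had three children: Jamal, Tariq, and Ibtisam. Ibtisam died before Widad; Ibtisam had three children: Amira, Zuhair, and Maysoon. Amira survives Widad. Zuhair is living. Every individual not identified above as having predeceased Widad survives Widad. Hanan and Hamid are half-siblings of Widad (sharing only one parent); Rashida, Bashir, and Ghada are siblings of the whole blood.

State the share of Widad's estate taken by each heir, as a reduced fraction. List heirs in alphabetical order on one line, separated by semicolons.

No spouse, descendants, or parent survives, so the estate passes to Widad's siblings per stirpes.
Half-blood siblings count for one-half the weight of whole-blood siblings at the initial division.
Dividing 1 in proportion to weights (total weight 4): Hanan (weight 1/2) → 1/8; Rashida (weight 1) → 1/4; Bashir (weight 1) → 1/4; Ghada (weight 1) → 1/4; Hamid (weight 1/2) → 1/8.
Hanan is living and takes 1/8.
Rashida is living and takes 1/4.
Bashir predeceased; the 1/4 allotted to Bashir's branch passes to Bashir's issue by representation.
The 1/4 is divided into 3 equal shares of 1/12 among Karim, Layth, Umar.
Karim is living and takes 1/12.
Layth is living and takes 1/12.
Umar is living and takes 1/12.
Ghada is living and takes 1/4.
Hamid predeceased; the 1/8 allotted to Hamid's branch passes to Hamid's issue by representation.
The 1/8 is divided into 3 equal shares of 1/24 among Jamal, Tariq, Ibtisam.
Jamal is living and takes 1/24.
Tariq is living and takes 1/24.
Ibtisam predeceased; the 1/24 allotted to Ibtisam's branch passes to Ibtisam's issue by representation.
The 1/24 is divided into 3 equal shares of 1/72 among Amira, Zuhair, Maysoon.
Amira is living and takes 1/72.
Zuhair is living and takes 1/72.
Maysoon is living and takes 1/72.

Amira 1/72; Ghada 1/4; Hanan 1/8; Jamal 1/24; Karim 1/12; Layth 1/12; Maysoon 1/72; Rashida 1/4; Tariq 1/24; Umar 1/12; Zuhair 1/72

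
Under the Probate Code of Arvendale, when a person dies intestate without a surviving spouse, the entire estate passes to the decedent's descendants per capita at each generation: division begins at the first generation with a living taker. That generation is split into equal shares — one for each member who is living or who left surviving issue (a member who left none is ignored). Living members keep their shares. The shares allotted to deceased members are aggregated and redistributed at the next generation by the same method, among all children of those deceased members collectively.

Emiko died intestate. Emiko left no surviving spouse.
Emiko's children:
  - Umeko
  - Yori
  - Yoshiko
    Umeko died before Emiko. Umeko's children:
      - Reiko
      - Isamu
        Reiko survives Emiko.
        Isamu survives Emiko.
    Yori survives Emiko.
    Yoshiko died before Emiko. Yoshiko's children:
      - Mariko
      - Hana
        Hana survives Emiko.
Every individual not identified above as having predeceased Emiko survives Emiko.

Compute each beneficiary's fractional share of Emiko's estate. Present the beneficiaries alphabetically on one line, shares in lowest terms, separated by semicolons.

Hana 1/6; Isamu 1/6; Mariko 1/6; Reiko 1/6; Yori 1/3

There is no surviving spouse, so the entire estate passes to Emiko's descendants per capita at each generation.
At generation 1 (Umeko, Yori, Yoshiko) there are 3 shares of (1)/3 = 1/3 each.
Living: Yori — each takes 1/3.
Deceased: Umeko and Yoshiko. Their combined 2/3 is pooled and carried to generation 2.
At generation 2 (Reiko, Isamu, Mariko, Hana) there are 4 shares of (2/3)/4 = 1/6 each.
Living: Reiko, Isamu, Mariko, and Hana — each takes 1/6.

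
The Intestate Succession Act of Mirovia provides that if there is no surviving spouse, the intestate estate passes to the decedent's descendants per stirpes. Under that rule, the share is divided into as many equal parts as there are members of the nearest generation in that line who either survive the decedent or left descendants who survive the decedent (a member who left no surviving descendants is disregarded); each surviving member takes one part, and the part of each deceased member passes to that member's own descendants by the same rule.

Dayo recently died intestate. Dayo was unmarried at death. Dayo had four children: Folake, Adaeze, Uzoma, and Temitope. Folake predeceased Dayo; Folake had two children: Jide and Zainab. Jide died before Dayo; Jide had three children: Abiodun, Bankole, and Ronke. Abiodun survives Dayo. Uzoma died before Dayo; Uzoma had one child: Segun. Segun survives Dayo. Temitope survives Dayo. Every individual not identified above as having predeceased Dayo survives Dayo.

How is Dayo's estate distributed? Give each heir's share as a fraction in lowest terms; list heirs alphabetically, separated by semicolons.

There is no surviving spouse, so the entire estate passes to Dayo's descendants per stirpes.
The estate is divided into 4 equal shares of 1/4 among Folake, Adaeze, Uzoma, Temitope.
Folake predeceased; the 1/4 allotted to Folake's branch passes to Folake's issue by representation.
The 1/4 is divided into 2 equal shares of 1/8 among Jide, Zainab.
Jide predeceased; the 1/8 allotted to Jide's branch passes to Jide's issue by representation.
The 1/8 is divided into 3 equal shares of 1/24 among Abiodun, Bankole, Ronke.
Abiodun is living and takes 1/24.
Bankole is living and takes 1/24.
Ronke is living and takes 1/24.
Zainab is living and takes 1/8.
Adaeze is living and takes 1/4.
Uzoma predeceased; the 1/4 allotted to Uzoma's branch passes to Uzoma's issue by representation.
Segun is the sole taker at this level and receives the full 1/4.
Temitope is living and takes 1/4.

Abiodun 1/24; Adaeze 1/4; Bankole 1/24; Ronke 1/24; Segun 1/4; Temitope 1/4; Zainab 1/8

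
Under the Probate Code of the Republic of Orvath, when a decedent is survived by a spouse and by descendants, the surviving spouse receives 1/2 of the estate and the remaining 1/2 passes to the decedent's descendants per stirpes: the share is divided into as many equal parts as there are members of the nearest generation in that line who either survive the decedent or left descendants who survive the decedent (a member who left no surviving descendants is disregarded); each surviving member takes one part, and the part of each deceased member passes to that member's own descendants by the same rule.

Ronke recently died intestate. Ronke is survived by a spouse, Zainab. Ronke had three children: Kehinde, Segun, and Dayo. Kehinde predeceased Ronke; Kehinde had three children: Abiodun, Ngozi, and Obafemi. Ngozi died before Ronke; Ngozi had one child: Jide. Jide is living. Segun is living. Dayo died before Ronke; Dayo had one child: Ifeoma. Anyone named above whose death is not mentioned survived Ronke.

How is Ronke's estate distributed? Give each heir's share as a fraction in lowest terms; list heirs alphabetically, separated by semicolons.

Abiodun 1/18; Ifeoma 1/6; Jide 1/18; Obafemi 1/18; Segun 1/6; Zainab 1/2

Zainab, as surviving spouse, takes 1/2.
The remaining 1/2 passes to Ronke's descendants per stirpes.
The 1/2 is divided into 3 equal shares of 1/6 among Kehinde, Segun, Dayo.
Kehinde predeceased; the 1/6 allotted to Kehinde's branch passes to Kehinde's issue by representation.
The 1/6 is divided into 3 equal shares of 1/18 among Abiodun, Ngozi, Obafemi.
Abiodun is living and takes 1/18.
Ngozi predeceased; the 1/18 allotted to Ngozi's branch passes to Ngozi's issue by representation.
Jide is the sole taker at this level and receives the full 1/18.
Obafemi is living and takes 1/18.
Segun is living and takes 1/6.
Dayo predeceased; the 1/6 allotted to Dayo's branch passes to Dayo's issue by representation.
Ifeoma is the sole taker at this level and receives the full 1/6.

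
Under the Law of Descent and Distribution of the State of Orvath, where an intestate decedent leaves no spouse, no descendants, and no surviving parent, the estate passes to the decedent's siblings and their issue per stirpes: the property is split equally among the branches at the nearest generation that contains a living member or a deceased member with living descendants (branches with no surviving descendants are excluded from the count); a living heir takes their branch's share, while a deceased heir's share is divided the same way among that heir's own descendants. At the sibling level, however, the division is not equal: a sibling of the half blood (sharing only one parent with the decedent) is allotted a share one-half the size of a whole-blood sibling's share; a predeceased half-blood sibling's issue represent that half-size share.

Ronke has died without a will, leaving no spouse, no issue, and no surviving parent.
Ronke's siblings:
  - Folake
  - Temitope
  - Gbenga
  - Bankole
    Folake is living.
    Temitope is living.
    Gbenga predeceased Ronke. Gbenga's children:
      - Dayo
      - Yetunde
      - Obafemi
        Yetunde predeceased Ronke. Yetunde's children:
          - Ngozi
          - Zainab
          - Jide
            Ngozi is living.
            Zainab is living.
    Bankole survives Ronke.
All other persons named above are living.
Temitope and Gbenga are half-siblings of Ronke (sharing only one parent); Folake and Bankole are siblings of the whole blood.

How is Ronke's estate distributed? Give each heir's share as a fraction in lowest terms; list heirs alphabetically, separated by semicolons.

Bankole 1/3; Dayo 1/18; Folake 1/3; Jide 1/54; Ngozi 1/54; Obafemi 1/18; Temitope 1/6; Zainab 1/54

No spouse, descendants, or parent survives, so the estate passes to Ronke's siblings per stirpes.
Half-blood siblings count for one-half the weight of whole-blood siblings at the initial division.
Dividing 1 in proportion to weights (total weight 3): Folake (weight 1) → 1/3; Temitope (weight 1/2) → 1/6; Gbenga (weight 1/2) → 1/6; Bankole (weight 1) → 1/3.
Folake is living and takes 1/3.
Temitope is living and takes 1/6.
Gbenga predeceased; the 1/6 allotted to Gbenga's branch passes to Gbenga's issue by representation.
The 1/6 is divided into 3 equal shares of 1/18 among Dayo, Yetunde, Obafemi.
Dayo is living and takes 1/18.
Yetunde predeceased; the 1/18 allotted to Yetunde's branch passes to Yetunde's issue by representation.
The 1/18 is divided into 3 equal shares of 1/54 among Ngozi, Zainab, Jide.
Ngozi is living and takes 1/54.
Zainab is living and takes 1/54.
Jide is living and takes 1/54.
Obafemi is living and takes 1/18.
Bankole is living and takes 1/3.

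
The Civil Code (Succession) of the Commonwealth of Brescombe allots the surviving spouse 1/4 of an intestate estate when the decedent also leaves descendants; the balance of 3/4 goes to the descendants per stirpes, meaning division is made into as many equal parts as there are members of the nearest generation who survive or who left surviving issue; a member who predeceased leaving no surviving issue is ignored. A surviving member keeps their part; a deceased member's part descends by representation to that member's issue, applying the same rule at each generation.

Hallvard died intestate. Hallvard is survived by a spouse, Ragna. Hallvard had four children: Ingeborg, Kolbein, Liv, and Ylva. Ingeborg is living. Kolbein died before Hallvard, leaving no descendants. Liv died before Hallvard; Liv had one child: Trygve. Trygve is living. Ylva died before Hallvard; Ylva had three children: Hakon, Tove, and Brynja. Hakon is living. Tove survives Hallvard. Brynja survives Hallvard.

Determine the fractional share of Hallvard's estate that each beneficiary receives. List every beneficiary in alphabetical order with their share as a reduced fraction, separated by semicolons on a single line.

Brynja 1/12; Hakon 1/12; Ingeborg 1/4; Ragna 1/4; Tove 1/12; Trygve 1/4

Ragna, as surviving spouse, takes 1/4.
The remaining 3/4 passes to Hallvard's descendants per stirpes.
Kolbein left no surviving issue, so that branch lapses and is disregarded.
The 3/4 is divided into 3 equal shares of 1/4 among Ingeborg, Liv, Ylva.
Ingeborg is living and takes 1/4.
Liv predeceased; the 1/4 allotted to Liv's branch passes to Liv's issue by representation.
Trygve is the sole taker at this level and receives the full 1/4.
Ylva predeceased; the 1/4 allotted to Ylva's branch passes to Ylva's issue by representation.
The 1/4 is divided into 3 equal shares of 1/12 among Hakon, Tove, Brynja.
Hakon is living and takes 1/12.
Tove is living and takes 1/12.
Brynja is living and takes 1/12.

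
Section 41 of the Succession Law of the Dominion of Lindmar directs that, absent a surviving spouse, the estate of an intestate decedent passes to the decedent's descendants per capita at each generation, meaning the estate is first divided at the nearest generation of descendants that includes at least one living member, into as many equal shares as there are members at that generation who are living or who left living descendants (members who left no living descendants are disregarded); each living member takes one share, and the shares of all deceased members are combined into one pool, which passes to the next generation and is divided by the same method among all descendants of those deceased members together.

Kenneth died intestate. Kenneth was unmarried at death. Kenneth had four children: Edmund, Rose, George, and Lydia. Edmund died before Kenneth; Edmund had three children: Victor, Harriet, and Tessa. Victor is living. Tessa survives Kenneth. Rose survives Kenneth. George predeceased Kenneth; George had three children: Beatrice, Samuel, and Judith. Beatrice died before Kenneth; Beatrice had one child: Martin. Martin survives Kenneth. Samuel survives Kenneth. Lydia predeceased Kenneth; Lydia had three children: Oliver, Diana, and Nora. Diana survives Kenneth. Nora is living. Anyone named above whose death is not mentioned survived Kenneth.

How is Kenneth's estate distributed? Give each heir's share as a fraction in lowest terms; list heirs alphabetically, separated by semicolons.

There is no surviving spouse, so the entire estate passes to Kenneth's descendants per capita at each generation.
At generation 1 (Edmund, Rose, George, Lydia) there are 4 shares of (1)/4 = 1/4 each.
Living: Rose — each takes 1/4.
Deceased: Edmund, George, and Lydia. Their combined 3/4 is pooled and carried to generation 2.
At generation 2 (Victor, Harriet, Tessa, Beatrice, Samuel, Judith, Oliver, Diana, Nora) there are 9 shares of (3/4)/9 = 1/12 each.
Living: Victor, Harriet, Tessa, Samuel, Judith, Oliver, Diana, and Nora — each takes 1/12.
Deceased: Beatrice. That 1/12 share is carried to generation 3.
At generation 3 (Martin) there are 1 shares of (1/12)/1 = 1/12 each.
Living: Martin — each takes 1/12.

Diana 1/12; Harriet 1/12; Judith 1/12; Martin 1/12; Nora 1/12; Oliver 1/12; Rose 1/4; Samuel 1/12; Tessa 1/12; Victor 1/12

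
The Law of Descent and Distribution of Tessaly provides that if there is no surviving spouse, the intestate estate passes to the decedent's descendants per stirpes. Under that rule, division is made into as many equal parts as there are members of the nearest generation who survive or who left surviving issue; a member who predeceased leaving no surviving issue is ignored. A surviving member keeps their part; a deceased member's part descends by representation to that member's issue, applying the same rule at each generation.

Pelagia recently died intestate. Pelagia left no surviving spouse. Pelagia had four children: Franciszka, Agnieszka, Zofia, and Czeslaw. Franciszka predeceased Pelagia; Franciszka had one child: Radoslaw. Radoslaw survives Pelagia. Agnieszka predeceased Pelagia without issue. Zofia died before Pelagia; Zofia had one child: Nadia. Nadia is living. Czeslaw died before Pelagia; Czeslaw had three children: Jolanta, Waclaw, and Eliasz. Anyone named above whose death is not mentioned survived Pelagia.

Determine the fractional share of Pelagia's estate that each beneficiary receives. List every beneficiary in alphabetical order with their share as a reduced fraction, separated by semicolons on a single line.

Eliasz 1/9; Jolanta 1/9; Nadia 1/3; Radoslaw 1/3; Waclaw 1/9

There is no surviving spouse, so the entire estate passes to Pelagia's descendants per stirpes.
Agnieszka left no surviving issue, so that branch lapses and is disregarded.
The estate is divided into 3 equal shares of 1/3 among Franciszka, Zofia, Czeslaw.
Franciszka predeceased; the 1/3 allotted to Franciszka's branch passes to Franciszka's issue by representation.
Radoslaw is the sole taker at this level and receives the full 1/3.
Zofia predeceased; the 1/3 allotted to Zofia's branch passes to Zofia's issue by representation.
Nadia is the sole taker at this level and receives the full 1/3.
Czeslaw predeceased; the 1/3 allotted to Czeslaw's branch passes to Czeslaw's issue by representation.
The 1/3 is divided into 3 equal shares of 1/9 among Jolanta, Waclaw, Eliasz.
Jolanta is living and takes 1/9.
Waclaw is living and takes 1/9.
Eliasz is living and takes 1/9.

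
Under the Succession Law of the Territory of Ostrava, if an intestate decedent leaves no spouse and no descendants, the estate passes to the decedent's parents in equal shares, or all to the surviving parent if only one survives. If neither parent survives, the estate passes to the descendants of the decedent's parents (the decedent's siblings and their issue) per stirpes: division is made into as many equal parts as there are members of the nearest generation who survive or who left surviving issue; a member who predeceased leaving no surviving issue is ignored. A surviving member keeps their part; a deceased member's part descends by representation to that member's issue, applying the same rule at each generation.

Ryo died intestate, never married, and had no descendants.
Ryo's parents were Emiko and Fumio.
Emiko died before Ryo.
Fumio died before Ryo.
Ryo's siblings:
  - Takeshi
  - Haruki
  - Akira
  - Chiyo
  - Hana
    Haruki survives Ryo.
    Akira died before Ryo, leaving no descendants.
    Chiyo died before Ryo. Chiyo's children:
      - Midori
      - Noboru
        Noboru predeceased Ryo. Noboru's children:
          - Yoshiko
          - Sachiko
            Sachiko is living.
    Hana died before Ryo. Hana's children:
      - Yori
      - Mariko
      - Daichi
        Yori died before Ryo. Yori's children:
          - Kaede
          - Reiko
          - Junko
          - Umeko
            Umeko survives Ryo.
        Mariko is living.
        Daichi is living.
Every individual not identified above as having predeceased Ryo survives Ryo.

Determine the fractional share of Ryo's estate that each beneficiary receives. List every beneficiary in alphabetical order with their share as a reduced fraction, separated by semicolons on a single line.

Neither parent survives and there are no descendants, so the estate passes to Ryo's siblings and their issue per stirpes.
Akira left no surviving issue, so that branch lapses and is disregarded.
The estate is divided into 4 equal shares of 1/4 among Takeshi, Haruki, Chiyo, Hana.
Takeshi is living and takes 1/4.
Haruki is living and takes 1/4.
Chiyo predeceased; the 1/4 allotted to Chiyo's branch passes to Chiyo's issue by representation.
The 1/4 is divided into 2 equal shares of 1/8 among Midori, Noboru.
Midori is living and takes 1/8.
Noboru predeceased; the 1/8 allotted to Noboru's branch passes to Noboru's issue by representation.
The 1/8 is divided into 2 equal shares of 1/16 among Yoshiko, Sachiko.
Yoshiko is living and takes 1/16.
Sachiko is living and takes 1/16.
Hana predeceased; the 1/4 allotted to Hana's branch passes to Hana's issue by representation.
The 1/4 is divided into 3 equal shares of 1/12 among Yori, Mariko, Daichi.
Yori predeceased; the 1/12 allotted to Yori's branch passes to Yori's issue by representation.
The 1/12 is divided into 4 equal shares of 1/48 among Kaede, Reiko, Junko, Umeko.
Kaede is living and takes 1/48.
Reiko is living and takes 1/48.
Junko is living and takes 1/48.
Umeko is living and takes 1/48.
Mariko is living and takes 1/12.
Daichi is living and takes 1/12.

Daichi 1/12; Haruki 1/4; Junko 1/48; Kaede 1/48; Mariko 1/12; Midori 1/8; Reiko 1/48; Sachiko 1/16; Takeshi 1/4; Umeko 1/48; Yoshiko 1/16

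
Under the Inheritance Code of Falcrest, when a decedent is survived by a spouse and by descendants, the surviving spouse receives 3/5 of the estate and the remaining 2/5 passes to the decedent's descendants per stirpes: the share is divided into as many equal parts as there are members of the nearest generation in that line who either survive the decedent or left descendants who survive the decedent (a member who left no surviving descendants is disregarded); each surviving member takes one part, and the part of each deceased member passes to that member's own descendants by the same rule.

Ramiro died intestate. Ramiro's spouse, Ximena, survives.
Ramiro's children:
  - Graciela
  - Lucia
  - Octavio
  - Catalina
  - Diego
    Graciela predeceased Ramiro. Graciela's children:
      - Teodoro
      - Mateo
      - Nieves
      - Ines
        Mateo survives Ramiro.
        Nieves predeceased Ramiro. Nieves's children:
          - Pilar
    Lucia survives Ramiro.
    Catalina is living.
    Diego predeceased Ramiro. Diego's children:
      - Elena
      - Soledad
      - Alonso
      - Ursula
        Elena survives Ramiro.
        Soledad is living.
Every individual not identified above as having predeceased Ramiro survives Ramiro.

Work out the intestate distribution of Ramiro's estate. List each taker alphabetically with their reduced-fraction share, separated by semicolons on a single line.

Ximena, as surviving spouse, takes 3/5.
The remaining 2/5 passes to Ramiro's descendants per stirpes.
The 2/5 is divided into 5 equal shares of 2/25 among Graciela, Lucia, Octavio, Catalina, Diego.
Graciela predeceased; the 2/25 allotted to Graciela's branch passes to Graciela's issue by representation.
The 2/25 is divided into 4 equal shares of 1/50 among Teodoro, Mateo, Nieves, Ines.
Teodoro is living and takes 1/50.
Mateo is living and takes 1/50.
Nieves predeceased; the 1/50 allotted to Nieves's branch passes to Nieves's issue by representation.
Pilar is the sole taker at this level and receives the full 1/50.
Ines is living and takes 1/50.
Lucia is living and takes 2/25.
Octavio is living and takes 2/25.
Catalina is living and takes 2/25.
Diego predeceased; the 2/25 allotted to Diego's branch passes to Diego's issue by representation.
The 2/25 is divided into 4 equal shares of 1/50 among Elena, Soledad, Alonso, Ursula.
Elena is living and takes 1/50.
Soledad is living and takes 1/50.
Alonso is living and takes 1/50.
Ursula is living and takes 1/50.

Alonso 1/50; Catalina 2/25; Elena 1/50; Ines 1/50; Lucia 2/25; Mateo 1/50; Octavio 2/25; Pilar 1/50; Soledad 1/50; Teodoro 1/50; Ursula 1/50; Ximena 3/5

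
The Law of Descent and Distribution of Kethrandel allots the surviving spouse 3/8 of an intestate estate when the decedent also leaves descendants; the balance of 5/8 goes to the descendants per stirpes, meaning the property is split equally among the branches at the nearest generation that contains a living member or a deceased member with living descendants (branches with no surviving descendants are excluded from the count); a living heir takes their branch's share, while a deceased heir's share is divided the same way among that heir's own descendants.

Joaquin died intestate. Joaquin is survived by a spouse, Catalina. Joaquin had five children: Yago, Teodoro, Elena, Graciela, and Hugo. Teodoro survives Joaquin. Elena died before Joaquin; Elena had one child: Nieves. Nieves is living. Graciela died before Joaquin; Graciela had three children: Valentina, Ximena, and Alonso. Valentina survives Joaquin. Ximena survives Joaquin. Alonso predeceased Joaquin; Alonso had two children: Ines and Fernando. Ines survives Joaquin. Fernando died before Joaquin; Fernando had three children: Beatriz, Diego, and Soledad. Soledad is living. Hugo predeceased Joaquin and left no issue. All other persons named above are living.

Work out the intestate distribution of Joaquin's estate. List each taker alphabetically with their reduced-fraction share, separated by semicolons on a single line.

Beatriz 5/576; Catalina 3/8; Diego 5/576; Ines 5/192; Nieves 5/32; Soledad 5/576; Teodoro 5/32; Valentina 5/96; Ximena 5/96; Yago 5/32

Catalina, as surviving spouse, takes 3/8.
The remaining 5/8 passes to Joaquin's descendants per stirpes.
Hugo left no surviving issue, so that branch lapses and is disregarded.
The 5/8 is divided into 4 equal shares of 5/32 among Yago, Teodoro, Elena, Graciela.
Yago is living and takes 5/32.
Teodoro is living and takes 5/32.
Elena predeceased; the 5/32 allotted to Elena's branch passes to Elena's issue by representation.
Nieves is the sole taker at this level and receives the full 5/32.
Graciela predeceased; the 5/32 allotted to Graciela's branch passes to Graciela's issue by representation.
The 5/32 is divided into 3 equal shares of 5/96 among Valentina, Ximena, Alonso.
Valentina is living and takes 5/96.
Ximena is living and takes 5/96.
Alonso predeceased; the 5/96 allotted to Alonso's branch passes to Alonso's issue by representation.
The 5/96 is divided into 2 equal shares of 5/192 among Ines, Fernando.
Ines is living and takes 5/192.
Fernando predeceased; the 5/192 allotted to Fernando's branch passes to Fernando's issue by representation.
The 5/192 is divided into 3 equal shares of 5/576 among Beatriz, Diego, Soledad.
Beatriz is living and takes 5/576.
Diego is living and takes 5/576.
Soledad is living and takes 5/576.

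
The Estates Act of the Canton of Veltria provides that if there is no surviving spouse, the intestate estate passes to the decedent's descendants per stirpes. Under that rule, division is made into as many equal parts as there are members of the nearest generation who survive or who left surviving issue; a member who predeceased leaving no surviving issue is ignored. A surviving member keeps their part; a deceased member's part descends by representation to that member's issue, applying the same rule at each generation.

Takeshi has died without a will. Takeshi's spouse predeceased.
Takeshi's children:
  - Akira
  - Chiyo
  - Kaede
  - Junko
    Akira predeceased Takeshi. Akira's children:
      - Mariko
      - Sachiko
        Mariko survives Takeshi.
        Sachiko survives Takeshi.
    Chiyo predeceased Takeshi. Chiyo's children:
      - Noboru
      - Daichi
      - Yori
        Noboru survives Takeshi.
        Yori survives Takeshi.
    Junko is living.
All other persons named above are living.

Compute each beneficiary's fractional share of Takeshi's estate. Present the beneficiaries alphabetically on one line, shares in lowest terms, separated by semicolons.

Daichi 1/12; Junko 1/4; Kaede 1/4; Mariko 1/8; Noboru 1/12; Sachiko 1/8; Yori 1/12

There is no surviving spouse, so the entire estate passes to Takeshi's descendants per stirpes.
The estate is divided into 4 equal shares of 1/4 among Akira, Chiyo, Kaede, Junko.
Akira predeceased; the 1/4 allotted to Akira's branch passes to Akira's issue by representation.
The 1/4 is divided into 2 equal shares of 1/8 among Mariko, Sachiko.
Mariko is living and takes 1/8.
Sachiko is living and takes 1/8.
Chiyo predeceased; the 1/4 allotted to Chiyo's branch passes to Chiyo's issue by representation.
The 1/4 is divided into 3 equal shares of 1/12 among Noboru, Daichi, Yori.
Noboru is living and takes 1/12.
Daichi is living and takes 1/12.
Yori is living and takes 1/12.
Kaede is living and takes 1/4.
Junko is living and takes 1/4.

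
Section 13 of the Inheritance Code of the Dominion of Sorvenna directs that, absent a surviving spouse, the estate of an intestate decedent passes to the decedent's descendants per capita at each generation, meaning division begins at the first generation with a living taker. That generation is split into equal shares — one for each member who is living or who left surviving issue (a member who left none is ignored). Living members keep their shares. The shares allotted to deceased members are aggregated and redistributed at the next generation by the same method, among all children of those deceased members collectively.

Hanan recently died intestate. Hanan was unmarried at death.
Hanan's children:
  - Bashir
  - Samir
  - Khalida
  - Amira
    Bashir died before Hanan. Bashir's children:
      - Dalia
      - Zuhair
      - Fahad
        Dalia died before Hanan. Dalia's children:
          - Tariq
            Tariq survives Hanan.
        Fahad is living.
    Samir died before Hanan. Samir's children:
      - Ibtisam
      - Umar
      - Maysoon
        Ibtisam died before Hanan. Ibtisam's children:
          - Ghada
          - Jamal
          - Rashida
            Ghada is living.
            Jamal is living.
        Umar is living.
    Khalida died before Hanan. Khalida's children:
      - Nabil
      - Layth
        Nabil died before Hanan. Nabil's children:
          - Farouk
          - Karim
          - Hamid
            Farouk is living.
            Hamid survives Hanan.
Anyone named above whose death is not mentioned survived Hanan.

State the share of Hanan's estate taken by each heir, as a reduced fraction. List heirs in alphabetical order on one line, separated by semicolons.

There is no surviving spouse, so the entire estate passes to Hanan's descendants per capita at each generation.
At generation 1 (Bashir, Samir, Khalida, Amira) there are 4 shares of (1)/4 = 1/4 each.
Living: Amira — each takes 1/4.
Deceased: Bashir, Samir, and Khalida. Their combined 3/4 is pooled and carried to generation 2.
At generation 2 (Dalia, Zuhair, Fahad, Ibtisam, Umar, Maysoon, Nabil, Layth) there are 8 shares of (3/4)/8 = 3/32 each.
Living: Zuhair, Fahad, Umar, Maysoon, and Layth — each takes 3/32.
Deceased: Dalia, Ibtisam, and Nabil. Their combined 9/32 is pooled and carried to generation 3.
At generation 3 (Tariq, Ghada, Jamal, Rashida, Farouk, Karim, Hamid) there are 7 shares of (9/32)/7 = 9/224 each.
Living: Tariq, Ghada, Jamal, Rashida, Farouk, Karim, and Hamid — each takes 9/224.

Amira 1/4; Fahad 3/32; Farouk 9/224; Ghada 9/224; Hamid 9/224; Jamal 9/224; Karim 9/224; Layth 3/32; Maysoon 3/32; Rashida 9/224; Tariq 9/224; Umar 3/32; Zuhair 3/32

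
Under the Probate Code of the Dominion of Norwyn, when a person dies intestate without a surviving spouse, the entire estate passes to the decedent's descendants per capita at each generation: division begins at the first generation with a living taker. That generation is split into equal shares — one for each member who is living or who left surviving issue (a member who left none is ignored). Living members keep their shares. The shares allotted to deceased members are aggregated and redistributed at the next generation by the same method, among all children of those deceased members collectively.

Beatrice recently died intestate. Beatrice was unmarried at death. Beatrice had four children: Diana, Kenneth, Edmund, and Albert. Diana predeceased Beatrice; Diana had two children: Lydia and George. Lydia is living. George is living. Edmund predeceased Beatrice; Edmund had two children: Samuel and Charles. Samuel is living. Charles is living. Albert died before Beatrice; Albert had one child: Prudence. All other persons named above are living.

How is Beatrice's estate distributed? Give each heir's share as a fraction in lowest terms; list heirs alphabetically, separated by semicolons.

Charles 3/20; George 3/20; Kenneth 1/4; Lydia 3/20; Prudence 3/20; Samuel 3/20

There is no surviving spouse, so the entire estate passes to Beatrice's descendants per capita at each generation.
At generation 1 (Diana, Kenneth, Edmund, Albert) there are 4 shares of (1)/4 = 1/4 each.
Living: Kenneth — each takes 1/4.
Deceased: Diana, Edmund, and Albert. Their combined 3/4 is pooled and carried to generation 2.
At generation 2 (Lydia, George, Samuel, Charles, Prudence) there are 5 shares of (3/4)/5 = 3/20 each.
Living: Lydia, George, Samuel, Charles, and Prudence — each takes 3/20.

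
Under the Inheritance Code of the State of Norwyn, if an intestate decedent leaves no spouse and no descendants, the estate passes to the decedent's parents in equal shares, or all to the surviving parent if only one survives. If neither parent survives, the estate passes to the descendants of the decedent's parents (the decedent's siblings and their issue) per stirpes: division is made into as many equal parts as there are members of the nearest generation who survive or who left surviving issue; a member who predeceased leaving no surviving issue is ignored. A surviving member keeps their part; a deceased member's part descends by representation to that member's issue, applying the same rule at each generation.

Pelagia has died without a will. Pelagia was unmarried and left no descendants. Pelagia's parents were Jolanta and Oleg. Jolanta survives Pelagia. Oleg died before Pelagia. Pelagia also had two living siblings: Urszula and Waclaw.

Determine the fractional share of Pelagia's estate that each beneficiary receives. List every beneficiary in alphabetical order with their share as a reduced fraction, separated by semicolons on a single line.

Only one parent, Jolanta, survives, so Jolanta takes the entire estate. The siblings take nothing because a surviving parent has priority.

Jolanta 1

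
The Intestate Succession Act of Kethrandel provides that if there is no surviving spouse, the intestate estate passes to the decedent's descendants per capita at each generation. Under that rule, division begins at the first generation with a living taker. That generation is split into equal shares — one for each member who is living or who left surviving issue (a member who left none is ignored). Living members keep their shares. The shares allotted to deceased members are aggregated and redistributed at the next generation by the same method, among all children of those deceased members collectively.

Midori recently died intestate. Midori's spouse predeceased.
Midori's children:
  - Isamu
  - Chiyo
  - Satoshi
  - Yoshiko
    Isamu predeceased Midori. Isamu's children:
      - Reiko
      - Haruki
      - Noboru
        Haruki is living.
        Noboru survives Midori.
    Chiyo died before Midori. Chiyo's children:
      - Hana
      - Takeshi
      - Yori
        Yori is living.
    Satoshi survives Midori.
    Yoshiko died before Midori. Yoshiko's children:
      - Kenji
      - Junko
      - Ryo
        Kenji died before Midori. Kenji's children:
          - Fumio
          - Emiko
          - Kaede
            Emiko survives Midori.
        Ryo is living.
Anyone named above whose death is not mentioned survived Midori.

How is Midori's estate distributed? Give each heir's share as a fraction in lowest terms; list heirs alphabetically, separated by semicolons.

There is no surviving spouse, so the entire estate passes to Midori's descendants per capita at each generation.
At generation 1 (Isamu, Chiyo, Satoshi, Yoshiko) there are 4 shares of (1)/4 = 1/4 each.
Living: Satoshi — each takes 1/4.
Deceased: Isamu, Chiyo, and Yoshiko. Their combined 3/4 is pooled and carried to generation 2.
At generation 2 (Reiko, Haruki, Noboru, Hana, Takeshi, Yori, Kenji, Junko, Ryo) there are 9 shares of (3/4)/9 = 1/12 each.
Living: Reiko, Haruki, Noboru, Hana, Takeshi, Yori, Junko, and Ryo — each takes 1/12.
Deceased: Kenji. That 1/12 share is carried to generation 3.
At generation 3 (Fumio, Emiko, Kaede) there are 3 shares of (1/12)/3 = 1/36 each.
Living: Fumio, Emiko, and Kaede — each takes 1/36.

Emiko 1/36; Fumio 1/36; Hana 1/12; Haruki 1/12; Junko 1/12; Kaede 1/36; Noboru 1/12; Reiko 1/12; Ryo 1/12; Satoshi 1/4; Takeshi 1/12; Yori 1/12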